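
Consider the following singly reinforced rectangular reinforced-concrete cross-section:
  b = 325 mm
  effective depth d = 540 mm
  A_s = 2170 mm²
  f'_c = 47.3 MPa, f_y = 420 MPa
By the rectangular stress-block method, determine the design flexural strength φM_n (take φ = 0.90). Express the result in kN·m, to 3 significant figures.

φM_n ≈ 414 kN·m

T = A_s f_y = 2170 × 420 = 911400 N = 911.4 kN.
From C = T: a = T/(0.85 f'_c b) = 911400/(0.85 × 47.3 × 325) = 69.75 mm.
M_n = T(d − a/2) = 911.4 kN × (540 − 34.875) mm = 460.37 kN·m.
φM_n = 0.90 × 460.37 = 414.33 kN·m.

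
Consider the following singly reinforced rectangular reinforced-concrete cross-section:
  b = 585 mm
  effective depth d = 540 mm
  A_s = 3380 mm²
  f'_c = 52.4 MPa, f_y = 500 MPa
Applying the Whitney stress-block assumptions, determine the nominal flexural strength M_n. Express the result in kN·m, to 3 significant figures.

M_n ≈ 858 kN·m

T = A_s f_y = 3380 × 500 = 1690000 N = 1690 kN.
From C = T: a = T/(0.85 f'_c b) = 1690000/(0.85 × 52.4 × 585) = 64.86 mm.
M_n = T(d − a/2) = 1690 kN × (540 − 32.43) mm = 857.79 kN·m.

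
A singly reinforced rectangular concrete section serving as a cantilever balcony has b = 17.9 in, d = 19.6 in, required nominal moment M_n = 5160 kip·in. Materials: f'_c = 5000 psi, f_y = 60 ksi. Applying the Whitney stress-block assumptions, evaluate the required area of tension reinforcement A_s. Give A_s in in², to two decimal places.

From M_n = 0.85 f'_c a b (d − a/2):
a = d − √(d² − 2M_n/(0.85 f'_c b)) = 19.6 − √(19.6² − 2 × 5160/(0.85 × 5 × 17.9)) = 3.836 in.
A_s = 0.85 f'_c a b / f_y = 0.85 × 5 × 3.836 × 17.9 / 60 = 4.864 in².

A_s ≈ 4.86 in²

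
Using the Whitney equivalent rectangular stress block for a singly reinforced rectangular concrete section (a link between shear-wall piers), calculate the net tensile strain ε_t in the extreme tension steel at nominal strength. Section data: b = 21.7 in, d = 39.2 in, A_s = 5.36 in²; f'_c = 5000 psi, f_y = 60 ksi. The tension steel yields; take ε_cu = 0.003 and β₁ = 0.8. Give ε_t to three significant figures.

ε_t ≈ 0.0240

a = A_s f_y/(0.85 f'_c b) = 3.487 in.
β₁ = 0.8, so c = a/β₁ = 3.487/0.8 = 4.359 in.
From the linear strain diagram with ε_cu = 0.003: ε_t = 0.003 (d − c)/c = 0.003 × (39.2 − 4.359)/4.359 = 0.0240.
Since ε_t ≥ 0.005, the section is tension-controlled.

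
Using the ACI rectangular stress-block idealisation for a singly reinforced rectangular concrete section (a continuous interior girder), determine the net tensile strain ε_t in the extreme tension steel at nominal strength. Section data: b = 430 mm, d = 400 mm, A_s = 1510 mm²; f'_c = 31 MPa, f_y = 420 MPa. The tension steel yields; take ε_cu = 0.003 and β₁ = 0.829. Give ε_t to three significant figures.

a = A_s f_y/(0.85 f'_c b) = 55.97 mm.
β₁ = 0.829, so c = a/β₁ = 55.97/0.829 = 67.52 mm.
From the linear strain diagram with ε_cu = 0.003: ε_t = 0.003 (d − c)/c = 0.003 × (400 − 67.52)/67.52 = 0.0148.
Since ε_t ≥ 0.005, the section is tension-controlled.

ε_t ≈ 0.0148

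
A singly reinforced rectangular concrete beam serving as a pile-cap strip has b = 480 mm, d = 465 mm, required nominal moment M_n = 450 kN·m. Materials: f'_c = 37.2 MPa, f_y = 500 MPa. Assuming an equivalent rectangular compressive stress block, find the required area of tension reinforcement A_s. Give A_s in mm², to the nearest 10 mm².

A_s ≈ 2090 mm²

With M_n = 0.85 f'_c a b (d − a/2), solve the quadratic for a:
a = d − √(d² − 2M_n/(0.85 f'_c b)) = 465 − √(465² − 2 × 450×10⁶/(0.85 × 37.2 × 480)) = 68.86 mm.
A_s = 0.85 f'_c a b / f_y = 0.85 × 37.2 × 68.86 × 480 / 500 = 2090.3 mm².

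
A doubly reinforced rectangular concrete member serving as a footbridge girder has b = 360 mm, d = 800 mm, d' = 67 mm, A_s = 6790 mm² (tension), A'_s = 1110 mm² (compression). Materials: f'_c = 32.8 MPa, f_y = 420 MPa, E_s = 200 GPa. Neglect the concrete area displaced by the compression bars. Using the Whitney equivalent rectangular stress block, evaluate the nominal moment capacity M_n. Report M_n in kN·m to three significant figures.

M_n ≈ 1970 kN·m

Assume both tension and compression steel yield.
Net tension couple steel: A_s − A'_s = 5680 mm².
a = (A_s − A'_s) f_y / (0.85 f'_c b) = 2385600/(0.85 × 32.8 × 360) = 237.69 mm.
c = a/β₁ = 237.69/0.816 = 291.29 mm; ε'_s = 0.003(c − d')/c = 0.0023 ≥ f_y/E_s = 0.0021, so compression steel does yield.
M_n = (A_s − A'_s) f_y (d − a/2) + A'_s f_y (d − d') = [2385600 × (800 − 118.845) + 466200 × (800 − 67)] × 10⁻⁶ = 1624.96 + 341.72 = 1966.68 kN·m.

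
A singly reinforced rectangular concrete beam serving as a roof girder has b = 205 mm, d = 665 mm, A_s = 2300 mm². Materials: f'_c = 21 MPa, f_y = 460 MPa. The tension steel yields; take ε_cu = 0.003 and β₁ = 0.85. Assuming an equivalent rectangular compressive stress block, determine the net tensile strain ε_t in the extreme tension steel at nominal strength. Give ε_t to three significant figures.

ε_t ≈ 0.00287

a = A_s f_y/(0.85 f'_c b) = 289.13 mm.
β₁ = 0.85, so c = a/β₁ = 289.13/0.85 = 340.15 mm.
From the linear strain diagram with ε_cu = 0.003: ε_t = 0.003 (d − c)/c = 0.003 × (665 − 340.15)/340.15 = 0.00287.
ε_t < 0.004 — the section is over-reinforced for flexure under ACI limits.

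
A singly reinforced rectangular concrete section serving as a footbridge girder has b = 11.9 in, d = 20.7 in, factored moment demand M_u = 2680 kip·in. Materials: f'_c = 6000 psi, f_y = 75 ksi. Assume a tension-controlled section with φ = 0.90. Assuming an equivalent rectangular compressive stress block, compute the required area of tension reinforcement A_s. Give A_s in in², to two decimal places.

M_n = M_u/φ = 2680/0.90 = 2977.78 kip·in.
From M_n = 0.85 f'_c a b (d − a/2):
a = d − √(d² − 2M_n/(0.85 f'_c b)) = 20.7 − √(20.7² − 2 × 2977.78/(0.85 × 6 × 11.9)) = 2.524 in.
A_s = 0.85 f'_c a b / f_y = 0.85 × 6 × 2.524 × 11.9 / 75 = 2.042 in².

A_s ≈ 2.04 in²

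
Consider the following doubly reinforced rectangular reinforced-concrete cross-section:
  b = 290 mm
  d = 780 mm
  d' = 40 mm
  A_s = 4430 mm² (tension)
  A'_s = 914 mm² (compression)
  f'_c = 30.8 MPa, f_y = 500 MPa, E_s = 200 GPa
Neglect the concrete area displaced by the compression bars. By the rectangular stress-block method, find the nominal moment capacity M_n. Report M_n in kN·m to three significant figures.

M_n ≈ 1510 kN·m

Assume both tension and compression steel yield.
Net tension couple steel: A_s − A'_s = 3516 mm².
a = (A_s − A'_s) f_y / (0.85 f'_c b) = 1758000/(0.85 × 30.8 × 290) = 231.55 mm.
c = a/β₁ = 231.55/0.83 = 278.98 mm; ε'_s = 0.003(c − d')/c = 0.0026 ≥ f_y/E_s = 0.0025, so compression steel does yield.
M_n = (A_s − A'_s) f_y (d − a/2) + A'_s f_y (d − d') = [1758000 × (780 − 115.775) + 457000 × (780 − 40)] × 10⁻⁶ = 1167.71 + 338.18 = 1505.89 kN·m.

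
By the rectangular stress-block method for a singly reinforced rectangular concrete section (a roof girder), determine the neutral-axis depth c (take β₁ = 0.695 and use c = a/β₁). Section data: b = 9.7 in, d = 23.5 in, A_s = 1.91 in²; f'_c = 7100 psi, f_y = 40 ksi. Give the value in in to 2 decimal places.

c ≈ 1.88 in

T = A_s f_y = 1.91 × 40 = 76.4 kips.
a = T/(0.85 f'_c b) = 76.4/(0.85 × 7.1 × 9.7) = 1.3051 in.
With β₁ = 0.695, c = a/β₁ = 1.3051/0.695 = 1.88 in.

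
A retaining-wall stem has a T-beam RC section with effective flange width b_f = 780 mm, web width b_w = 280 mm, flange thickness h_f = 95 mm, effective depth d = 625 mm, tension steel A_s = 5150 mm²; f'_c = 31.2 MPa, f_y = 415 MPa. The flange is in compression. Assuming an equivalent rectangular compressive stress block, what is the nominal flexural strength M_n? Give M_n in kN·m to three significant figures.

M_n ≈ 1220 kN·m

Tension: T = A_s f_y = 5150 × 415 = 2137250 N.
Try a within the flange: a = T/(0.85 f'_c b_f) = 2137250/(0.85 × 31.2 × 780) = 103.32 mm.
a = 103.32 > h_f = 95 mm: the block extends into the web. Split into flange-overhang and web parts.
C_f = 0.85 f'_c (b_f − b_w) h_f = 0.85 × 31.2 × (780 − 280) × 95 = 1259700 N.
Remaining web compression depth: a_w = (T − C_f)/(0.85 f'_c b_w) = (2137250 − 1259700)/(0.85 × 31.2 × 280) = 118.18 mm.
M_n = C_f(d − h_f/2) + (T − C_f)(d − a_w/2) = 1259700 × (625 − 47.5) + 877550 × (625 − 59.09) = 727.48 + 496.61 = 1224.09 × 10⁶ N·mm.
M_n = 1224.09 kN·m.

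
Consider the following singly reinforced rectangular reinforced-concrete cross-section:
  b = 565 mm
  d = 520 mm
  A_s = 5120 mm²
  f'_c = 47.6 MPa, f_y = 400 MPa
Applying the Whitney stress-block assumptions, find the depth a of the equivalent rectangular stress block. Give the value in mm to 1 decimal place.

a ≈ 89.6 mm

T = A_s f_y = 5120 × 400 = 2048000 N = 2048 kN.
Setting C = 0.85 f'_c a b equal to T: a = 2048000/(0.85 × 47.6 × 565) = 89.6 mm.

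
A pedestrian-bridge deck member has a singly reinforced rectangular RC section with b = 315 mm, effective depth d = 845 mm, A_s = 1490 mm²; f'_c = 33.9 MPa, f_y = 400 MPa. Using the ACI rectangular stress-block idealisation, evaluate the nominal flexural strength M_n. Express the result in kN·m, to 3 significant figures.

M_n ≈ 484 kN·m

T = A_s f_y = 1490 × 400 = 596000 N = 596 kN.
From C = T: a = T/(0.85 f'_c b) = 596000/(0.85 × 33.9 × 315) = 65.66 mm.
M_n = T(d − a/2) = 596 kN × (845 − 32.83) mm = 484.05 kN·m.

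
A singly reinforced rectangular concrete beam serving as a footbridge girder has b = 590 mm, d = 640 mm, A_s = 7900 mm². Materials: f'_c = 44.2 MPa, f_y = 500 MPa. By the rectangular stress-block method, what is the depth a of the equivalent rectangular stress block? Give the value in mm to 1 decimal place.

a ≈ 178.2 mm

T = A_s f_y = 7900 × 500 = 3950000 N = 3950 kN.
Setting C = 0.85 f'_c a b equal to T: a = 3950000/(0.85 × 44.2 × 590) = 178.2 mm.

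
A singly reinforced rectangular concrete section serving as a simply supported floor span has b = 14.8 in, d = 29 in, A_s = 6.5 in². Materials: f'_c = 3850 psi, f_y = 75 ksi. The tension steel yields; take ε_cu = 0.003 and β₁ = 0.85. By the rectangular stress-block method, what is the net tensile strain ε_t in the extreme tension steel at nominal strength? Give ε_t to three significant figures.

ε_t ≈ 0.00435

a = A_s f_y/(0.85 f'_c b) = 10.065 in.
β₁ = 0.85, so c = a/β₁ = 10.065/0.85 = 11.841 in.
From the linear strain diagram with ε_cu = 0.003: ε_t = 0.003 (d − c)/c = 0.003 × (29 − 11.841)/11.841 = 0.00435.
ε_t is between 0.004 and 0.005 — transition zone.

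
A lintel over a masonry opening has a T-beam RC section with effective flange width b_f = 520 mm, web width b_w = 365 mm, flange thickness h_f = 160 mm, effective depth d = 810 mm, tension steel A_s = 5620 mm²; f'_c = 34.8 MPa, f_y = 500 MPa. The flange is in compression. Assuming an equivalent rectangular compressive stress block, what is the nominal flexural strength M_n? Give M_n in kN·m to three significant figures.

M_n ≈ 2020 kN·m

Tension: T = A_s f_y = 5620 × 500 = 2810000 N.
Try a within the flange: a = T/(0.85 f'_c b_f) = 2810000/(0.85 × 34.8 × 520) = 182.69 mm.
a = 182.69 > h_f = 160 mm: the block extends into the web. Split into flange-overhang and web parts.
C_f = 0.85 f'_c (b_f − b_w) h_f = 0.85 × 34.8 × (520 − 365) × 160 = 733584 N.
Remaining web compression depth: a_w = (T − C_f)/(0.85 f'_c b_w) = (2810000 − 733584)/(0.85 × 34.8 × 365) = 192.32 mm.
M_n = C_f(d − h_f/2) + (T − C_f)(d − a_w/2) = 733584 × (810 − 80) + 2076416 × (810 − 96.16) = 535.52 + 1482.23 = 2017.75 × 10⁶ N·mm.
M_n = 2017.75 kN·m.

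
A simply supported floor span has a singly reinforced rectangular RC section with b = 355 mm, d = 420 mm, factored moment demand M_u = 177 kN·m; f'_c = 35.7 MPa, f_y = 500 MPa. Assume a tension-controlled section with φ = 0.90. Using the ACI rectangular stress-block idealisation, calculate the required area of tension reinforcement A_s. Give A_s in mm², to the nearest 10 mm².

A_s ≈ 990 mm²

M_n = M_u/φ = 177/0.90 = 196.667 kN·m.
With M_n = 0.85 f'_c a b (d − a/2), solve the quadratic for a:
a = d − √(d² − 2M_n/(0.85 f'_c b)) = 420 − √(420² − 2 × 196.667×10⁶/(0.85 × 35.7 × 355)) = 45.99 mm.
A_s = 0.85 f'_c a b / f_y = 0.85 × 35.7 × 45.99 × 355 / 500 = 990.9 mm².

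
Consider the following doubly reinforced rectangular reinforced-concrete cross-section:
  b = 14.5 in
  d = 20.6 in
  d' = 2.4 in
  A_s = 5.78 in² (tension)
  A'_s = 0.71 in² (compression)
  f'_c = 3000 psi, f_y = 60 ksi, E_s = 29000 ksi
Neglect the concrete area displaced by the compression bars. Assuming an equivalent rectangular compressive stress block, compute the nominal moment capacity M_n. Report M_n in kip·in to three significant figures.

Assume both steels yield.
a = (A_s − A'_s) f_y/(0.85 f'_c b) = (5.78 − 0.71) × 60/(0.85 × 3 × 14.5) = 8.227 in.
c = a/β₁ = 8.227/0.85 = 9.679 in; ε'_s = 0.003(c − d')/c = 0.0023 ≥ ε_y = 0.0021, so the compression steel yields.
M_n = (A_s − A'_s) f_y (d − a/2) + A'_s f_y (d − d') = 304.2 × (20.6 − 4.1135) + 42.6 × (20.6 − 2.4) = 5015.2 + 775.3 = 5790.5 kip·in.

M_n ≈ 5790 kip·in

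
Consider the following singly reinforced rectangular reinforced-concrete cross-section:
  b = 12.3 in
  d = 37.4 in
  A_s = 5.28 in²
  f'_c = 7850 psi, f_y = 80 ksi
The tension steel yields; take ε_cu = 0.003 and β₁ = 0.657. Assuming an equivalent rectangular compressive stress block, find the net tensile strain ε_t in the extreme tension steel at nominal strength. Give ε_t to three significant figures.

a = A_s f_y/(0.85 f'_c b) = 5.147 in.
β₁ = 0.657, so c = a/β₁ = 5.147/0.657 = 7.834 in.
From the linear strain diagram with ε_cu = 0.003: ε_t = 0.003 (d − c)/c = 0.003 × (37.4 − 7.834)/7.834 = 0.0113.
Since ε_t ≥ 0.005, the section is tension-controlled.

ε_t ≈ 0.0113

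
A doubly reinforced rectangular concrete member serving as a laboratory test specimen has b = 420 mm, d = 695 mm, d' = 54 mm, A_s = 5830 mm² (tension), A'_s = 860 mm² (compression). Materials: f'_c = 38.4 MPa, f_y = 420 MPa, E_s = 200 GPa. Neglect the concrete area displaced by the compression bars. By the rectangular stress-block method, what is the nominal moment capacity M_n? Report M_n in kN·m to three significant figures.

M_n ≈ 1520 kN·m

Assume both tension and compression steel yield.
Net tension couple steel: A_s − A'_s = 4970 mm².
a = (A_s − A'_s) f_y / (0.85 f'_c b) = 2087400/(0.85 × 38.4 × 420) = 152.27 mm.
c = a/β₁ = 152.27/0.776 = 196.22 mm; ε'_s = 0.003(c − d')/c = 0.0022 ≥ f_y/E_s = 0.0021, so compression steel does yield.
M_n = (A_s − A'_s) f_y (d − a/2) + A'_s f_y (d − d') = [2087400 × (695 − 76.135) + 361200 × (695 − 54)] × 10⁻⁶ = 1291.82 + 231.53 = 1523.35 kN·m.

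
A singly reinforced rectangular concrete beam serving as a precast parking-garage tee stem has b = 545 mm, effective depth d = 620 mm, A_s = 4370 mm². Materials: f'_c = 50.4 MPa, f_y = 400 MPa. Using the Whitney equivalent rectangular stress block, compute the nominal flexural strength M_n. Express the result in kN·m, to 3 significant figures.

M_n ≈ 1020 kN·m

T = A_s f_y = 4370 × 400 = 1748000 N = 1748 kN.
From C = T: a = T/(0.85 f'_c b) = 1748000/(0.85 × 50.4 × 545) = 74.87 mm.
M_n = T(d − a/2) = 1748 kN × (620 − 37.435) mm = 1018.32 kN·m.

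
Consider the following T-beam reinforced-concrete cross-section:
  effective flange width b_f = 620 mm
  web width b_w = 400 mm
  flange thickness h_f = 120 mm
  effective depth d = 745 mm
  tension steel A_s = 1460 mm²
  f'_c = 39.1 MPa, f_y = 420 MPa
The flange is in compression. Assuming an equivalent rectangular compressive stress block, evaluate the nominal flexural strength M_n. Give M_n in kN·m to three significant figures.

M_n ≈ 448 kN·m

Tension: T = A_s f_y = 1460 × 420 = 613200 N.
Try a within the flange: a = T/(0.85 f'_c b_f) = 613200/(0.85 × 39.1 × 620) = 29.76 mm.
Since a = 29.76 ≤ h_f = 120 mm, the stress block lies entirely in the flange; analyse as a rectangular beam of width b_f.
M_n = T(d − a/2) = 613200 × (745 − 14.88) = 447.71 × 10⁶ N·mm.
M_n = 447.71 kN·m.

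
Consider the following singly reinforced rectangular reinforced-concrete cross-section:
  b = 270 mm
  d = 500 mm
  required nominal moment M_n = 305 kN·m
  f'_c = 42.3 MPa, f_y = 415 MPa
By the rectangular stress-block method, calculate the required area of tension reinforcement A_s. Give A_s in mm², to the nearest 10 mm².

A_s ≈ 1580 mm²

With M_n = 0.85 f'_c a b (d − a/2), solve the quadratic for a:
a = d − √(d² − 2M_n/(0.85 f'_c b)) = 500 − √(500² − 2 × 305×10⁶/(0.85 × 42.3 × 270)) = 67.38 mm.
A_s = 0.85 f'_c a b / f_y = 0.85 × 42.3 × 67.38 × 270 / 415 = 1576.2 mm².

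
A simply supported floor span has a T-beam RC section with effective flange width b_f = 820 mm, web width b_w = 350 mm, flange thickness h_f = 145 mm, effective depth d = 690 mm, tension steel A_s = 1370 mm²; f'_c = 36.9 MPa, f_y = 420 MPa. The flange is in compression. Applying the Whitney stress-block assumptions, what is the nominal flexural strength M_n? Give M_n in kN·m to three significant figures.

Tension: T = A_s f_y = 1370 × 420 = 575400 N.
Try a within the flange: a = T/(0.85 f'_c b_f) = 575400/(0.85 × 36.9 × 820) = 22.37 mm.
Since a = 22.37 ≤ h_f = 145 mm, the stress block lies entirely in the flange; analyse as a rectangular beam of width b_f.
M_n = T(d − a/2) = 575400 × (690 − 11.185) = 390.59 × 10⁶ N·mm.
M_n = 390.59 kN·m.

M_n ≈ 391 kN·m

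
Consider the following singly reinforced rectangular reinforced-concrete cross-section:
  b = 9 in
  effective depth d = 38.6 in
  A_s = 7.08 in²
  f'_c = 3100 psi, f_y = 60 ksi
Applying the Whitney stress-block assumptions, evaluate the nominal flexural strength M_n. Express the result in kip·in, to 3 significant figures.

T = A_s f_y = 7.08 × 60 = 424.8 kips.
a = T/(0.85 f'_c b) = 424.8/(0.85 × 3.1 × 9) = 17.913 in.
M_n = T(d − a/2) = 424.8 × (38.6 − 8.9565) = 12592.6 kip·in.

M_n ≈ 12600 kip·in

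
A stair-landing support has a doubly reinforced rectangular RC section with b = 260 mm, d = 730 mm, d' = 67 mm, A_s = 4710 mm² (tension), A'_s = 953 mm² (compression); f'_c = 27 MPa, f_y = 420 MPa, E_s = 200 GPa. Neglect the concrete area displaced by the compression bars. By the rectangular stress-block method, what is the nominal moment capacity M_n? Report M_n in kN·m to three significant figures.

M_n ≈ 1210 kN·m

Assume both tension and compression steel yield.
Net tension couple steel: A_s − A'_s = 3757 mm².
a = (A_s − A'_s) f_y / (0.85 f'_c b) = 1577940/(0.85 × 27 × 260) = 264.44 mm.
c = a/β₁ = 264.44/0.85 = 311.11 mm; ε'_s = 0.003(c − d')/c = 0.0024 ≥ f_y/E_s = 0.0021, so compression steel does yield.
M_n = (A_s − A'_s) f_y (d − a/2) + A'_s f_y (d − d') = [1577940 × (730 − 132.22) + 400260 × (730 − 67)] × 10⁻⁶ = 943.26 + 265.37 = 1208.63 kN·m.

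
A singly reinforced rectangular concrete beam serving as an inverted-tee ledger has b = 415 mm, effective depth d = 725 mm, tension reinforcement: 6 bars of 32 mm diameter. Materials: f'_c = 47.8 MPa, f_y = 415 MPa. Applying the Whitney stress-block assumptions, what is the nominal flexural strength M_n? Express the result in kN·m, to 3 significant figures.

A_s = 6 × 804 = 4824 mm².
T = A_s f_y = 4824 × 415 = 2001960 N = 2001.96 kN.
From C = T: a = T/(0.85 f'_c b) = 2001960/(0.85 × 47.8 × 415) = 118.73 mm.
M_n = T(d − a/2) = 2001.96 kN × (725 − 59.365) mm = 1332.57 kN·m.

M_n ≈ 1330 kN·m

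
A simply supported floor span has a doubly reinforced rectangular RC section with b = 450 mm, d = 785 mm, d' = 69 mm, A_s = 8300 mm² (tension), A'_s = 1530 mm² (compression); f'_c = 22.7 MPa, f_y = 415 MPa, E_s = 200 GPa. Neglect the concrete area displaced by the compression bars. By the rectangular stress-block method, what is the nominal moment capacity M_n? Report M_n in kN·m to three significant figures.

Assume both tension and compression steel yield.
Net tension couple steel: A_s − A'_s = 6770 mm².
a = (A_s − A'_s) f_y / (0.85 f'_c b) = 2809550/(0.85 × 22.7 × 450) = 323.58 mm.
c = a/β₁ = 323.58/0.85 = 380.68 mm; ε'_s = 0.003(c − d')/c = 0.0025 ≥ f_y/E_s = 0.0021, so compression steel does yield.
M_n = (A_s − A'_s) f_y (d − a/2) + A'_s f_y (d − d') = [2809550 × (785 − 161.79) + 634950 × (785 − 69)] × 10⁻⁶ = 1750.94 + 454.62 = 2205.56 kN·m.

M_n ≈ 2210 kN·m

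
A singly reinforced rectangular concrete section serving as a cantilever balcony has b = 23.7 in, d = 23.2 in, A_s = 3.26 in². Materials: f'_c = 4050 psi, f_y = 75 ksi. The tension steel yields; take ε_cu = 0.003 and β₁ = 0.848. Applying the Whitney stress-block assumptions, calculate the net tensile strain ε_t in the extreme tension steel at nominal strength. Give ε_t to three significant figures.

ε_t ≈ 0.0167

a = A_s f_y/(0.85 f'_c b) = 2.997 in.
β₁ = 0.848, so c = a/β₁ = 2.997/0.848 = 3.534 in.
From the linear strain diagram with ε_cu = 0.003: ε_t = 0.003 (d − c)/c = 0.003 × (23.2 − 3.534)/3.534 = 0.0167.
Since ε_t ≥ 0.005, the section is tension-controlled.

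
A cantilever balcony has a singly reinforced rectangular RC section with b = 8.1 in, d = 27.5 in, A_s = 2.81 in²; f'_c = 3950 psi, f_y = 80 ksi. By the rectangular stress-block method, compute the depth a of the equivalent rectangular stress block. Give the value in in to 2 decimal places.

a ≈ 8.27 in

T = A_s f_y = 2.81 × 80 = 224.8 kips.
a = T/(0.85 f'_c b) = 224.8/(0.85 × 3.95 × 8.1) = 8.27 in.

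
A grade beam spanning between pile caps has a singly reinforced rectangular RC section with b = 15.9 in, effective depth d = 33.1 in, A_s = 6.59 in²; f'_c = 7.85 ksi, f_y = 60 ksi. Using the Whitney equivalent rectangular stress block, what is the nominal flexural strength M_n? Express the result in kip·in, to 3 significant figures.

M_n ≈ 12400 kip·in

T = A_s f_y = 6.59 × 60 = 395.4 kips.
a = T/(0.85 f'_c b) = 395.4/(0.85 × 7.85 × 15.9) = 3.727 in.
M_n = T(d − a/2) = 395.4 × (33.1 − 1.8635) = 12350.9 kip·in.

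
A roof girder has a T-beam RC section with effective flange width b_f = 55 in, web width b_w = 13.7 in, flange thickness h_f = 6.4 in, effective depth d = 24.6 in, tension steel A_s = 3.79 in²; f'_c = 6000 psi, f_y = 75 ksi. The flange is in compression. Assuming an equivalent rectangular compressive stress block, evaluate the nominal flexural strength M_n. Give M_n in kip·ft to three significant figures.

M_n ≈ 571 kip·ft

Tension: T = A_s f_y = 3.79 × 75 = 284.25 kips.
Try a within the flange: a = T/(0.85 f'_c b_f) = 284.25/(0.85 × 6 × 55) = 1.013 in.
Since a = 1.013 ≤ h_f = 6.4 in, the stress block lies entirely in the flange; analyse as a rectangular beam of width b_f.
M_n = T(d − a/2) = 284.25 × (24.6 − 0.5065) = 6848.6 kip·in.
M_n = 6848.6/12 = 570.72 kip·ft.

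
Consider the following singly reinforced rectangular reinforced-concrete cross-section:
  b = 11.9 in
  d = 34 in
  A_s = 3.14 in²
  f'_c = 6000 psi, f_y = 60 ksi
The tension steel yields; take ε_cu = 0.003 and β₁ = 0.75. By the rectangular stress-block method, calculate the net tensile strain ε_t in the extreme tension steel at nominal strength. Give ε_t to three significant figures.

a = A_s f_y/(0.85 f'_c b) = 3.104 in.
β₁ = 0.75, so c = a/β₁ = 3.104/0.75 = 4.139 in.
From the linear strain diagram with ε_cu = 0.003: ε_t = 0.003 (d − c)/c = 0.003 × (34 − 4.139)/4.139 = 0.0216.
Since ε_t ≥ 0.005, the section is tension-controlled.

ε_t ≈ 0.0216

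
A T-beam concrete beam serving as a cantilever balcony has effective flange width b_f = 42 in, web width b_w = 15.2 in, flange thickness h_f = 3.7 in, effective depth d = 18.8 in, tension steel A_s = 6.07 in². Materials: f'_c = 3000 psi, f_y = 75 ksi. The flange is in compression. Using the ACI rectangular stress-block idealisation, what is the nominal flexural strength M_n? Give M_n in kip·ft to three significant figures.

Tension: T = A_s f_y = 6.07 × 75 = 455.25 kips.
Try a within the flange: a = T/(0.85 f'_c b_f) = 455.25/(0.85 × 3 × 42) = 4.251 in.
a = 4.251 > h_f = 3.7 in: the block extends into the web. Split into flange-overhang and web parts.
C_f = 0.85 f'_c (b_f − b_w) h_f = 0.85 × 3 × (42 − 15.2) × 3.7 = 252.9 kips.
Remaining web compression depth: a_w = (T − C_f)/(0.85 f'_c b_w) = (455.25 − 252.9)/(0.85 × 3 × 15.2) = 5.221 in.
M_n = C_f(d − h_f/2) + (T − C_f)(d − a_w/2) = 252.9 × (18.8 − 1.85) + 202.35 × (18.8 − 2.6105) = 4286.7 + 3275.9 = 7562.6 kip·in.
M_n = 7562.6/12 = 630.22 kip·ft.

M_n ≈ 630 kip·ft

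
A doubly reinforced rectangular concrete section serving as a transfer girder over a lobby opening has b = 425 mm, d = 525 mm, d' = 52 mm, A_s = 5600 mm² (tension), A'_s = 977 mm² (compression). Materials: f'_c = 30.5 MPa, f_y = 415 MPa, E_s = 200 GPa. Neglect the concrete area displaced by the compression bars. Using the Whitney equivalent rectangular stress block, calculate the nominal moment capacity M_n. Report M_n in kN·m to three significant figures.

Assume both tension and compression steel yield.
Net tension couple steel: A_s − A'_s = 4623 mm².
a = (A_s − A'_s) f_y / (0.85 f'_c b) = 1918545/(0.85 × 30.5 × 425) = 174.13 mm.
c = a/β₁ = 174.13/0.832 = 209.29 mm; ε'_s = 0.003(c − d')/c = 0.0023 ≥ f_y/E_s = 0.0021, so compression steel does yield.
M_n = (A_s − A'_s) f_y (d − a/2) + A'_s f_y (d − d') = [1918545 × (525 − 87.065) + 405455 × (525 − 52)] × 10⁻⁶ = 840.20 + 191.78 = 1031.98 kN·m.

M_n ≈ 1030 kN·m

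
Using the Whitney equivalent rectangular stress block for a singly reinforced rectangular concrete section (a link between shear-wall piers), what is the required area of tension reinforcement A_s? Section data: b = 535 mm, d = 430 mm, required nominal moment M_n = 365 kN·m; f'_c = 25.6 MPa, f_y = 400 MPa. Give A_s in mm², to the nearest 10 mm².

With M_n = 0.85 f'_c a b (d − a/2), solve the quadratic for a:
a = d − √(d² − 2M_n/(0.85 f'_c b)) = 430 − √(430² − 2 × 365×10⁶/(0.85 × 25.6 × 535)) = 80.44 mm.
A_s = 0.85 f'_c a b / f_y = 0.85 × 25.6 × 80.44 × 535 / 400 = 2341.1 mm².

A_s ≈ 2340 mm²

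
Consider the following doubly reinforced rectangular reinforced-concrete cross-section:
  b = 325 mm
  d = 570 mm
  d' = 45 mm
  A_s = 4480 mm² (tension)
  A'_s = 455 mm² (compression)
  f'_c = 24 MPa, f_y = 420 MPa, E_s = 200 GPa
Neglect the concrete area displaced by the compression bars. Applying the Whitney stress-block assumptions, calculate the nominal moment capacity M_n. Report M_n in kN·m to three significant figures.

Assume both tension and compression steel yield.
Net tension couple steel: A_s − A'_s = 4025 mm².
a = (A_s − A'_s) f_y / (0.85 f'_c b) = 1690500/(0.85 × 24 × 325) = 254.98 mm.
c = a/β₁ = 254.98/0.85 = 299.98 mm; ε'_s = 0.003(c − d')/c = 0.0025 ≥ f_y/E_s = 0.0021, so compression steel does yield.
M_n = (A_s − A'_s) f_y (d − a/2) + A'_s f_y (d − d') = [1690500 × (570 − 127.49) + 191100 × (570 − 45)] × 10⁻⁶ = 748.06 + 100.33 = 848.39 kN·m.

M_n ≈ 848 kN·m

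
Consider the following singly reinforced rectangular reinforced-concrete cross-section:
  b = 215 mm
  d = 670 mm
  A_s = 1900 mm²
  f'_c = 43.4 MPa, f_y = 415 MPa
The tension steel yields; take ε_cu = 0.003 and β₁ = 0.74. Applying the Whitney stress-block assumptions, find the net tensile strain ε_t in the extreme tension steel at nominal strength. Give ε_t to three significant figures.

a = A_s f_y/(0.85 f'_c b) = 99.42 mm.
β₁ = 0.74, so c = a/β₁ = 99.42/0.74 = 134.35 mm.
From the linear strain diagram with ε_cu = 0.003: ε_t = 0.003 (d − c)/c = 0.003 × (670 − 134.35)/134.35 = 0.0120.
Since ε_t ≥ 0.005, the section is tension-controlled.

ε_t ≈ 0.0120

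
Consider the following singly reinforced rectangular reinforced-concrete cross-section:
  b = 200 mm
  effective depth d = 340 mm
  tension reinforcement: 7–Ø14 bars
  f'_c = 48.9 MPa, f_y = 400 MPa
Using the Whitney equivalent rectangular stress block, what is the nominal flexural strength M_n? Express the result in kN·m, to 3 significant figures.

M_n ≈ 135 kN·m

A_s = 7 × 154 = 1078 mm².
T = A_s f_y = 1078 × 400 = 431200 N = 431.2 kN.
From C = T: a = T/(0.85 f'_c b) = 431200/(0.85 × 48.9 × 200) = 51.87 mm.
M_n = T(d − a/2) = 431.2 kN × (340 − 25.935) mm = 135.42 kN·m.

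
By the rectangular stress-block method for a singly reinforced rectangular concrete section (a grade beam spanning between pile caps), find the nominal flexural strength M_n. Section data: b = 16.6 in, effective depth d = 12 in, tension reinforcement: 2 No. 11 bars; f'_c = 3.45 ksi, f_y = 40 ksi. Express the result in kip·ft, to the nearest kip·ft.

M_n ≈ 111 kip·ft

A_s = 2 × 1.56 = 3.12 in².
T = A_s f_y = 3.12 × 40 = 124.8 kips.
a = T/(0.85 f'_c b) = 124.8/(0.85 × 3.45 × 16.6) = 2.564 in.
M_n = T(d − a/2) = 124.8 × (12 − 1.282) = 1337.6 kip·in = 1337.6/12 = 111.47 kip·ft.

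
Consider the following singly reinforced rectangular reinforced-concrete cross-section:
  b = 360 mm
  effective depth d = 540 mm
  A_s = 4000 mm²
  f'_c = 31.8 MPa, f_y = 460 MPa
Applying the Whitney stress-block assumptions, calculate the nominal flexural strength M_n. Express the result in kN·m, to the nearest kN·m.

T = A_s f_y = 4000 × 460 = 1840000 N = 1840 kN.
From C = T: a = T/(0.85 f'_c b) = 1840000/(0.85 × 31.8 × 360) = 189.09 mm.
M_n = T(d − a/2) = 1840 kN × (540 − 94.545) mm = 819.64 kN·m.

M_n ≈ 820 kN·m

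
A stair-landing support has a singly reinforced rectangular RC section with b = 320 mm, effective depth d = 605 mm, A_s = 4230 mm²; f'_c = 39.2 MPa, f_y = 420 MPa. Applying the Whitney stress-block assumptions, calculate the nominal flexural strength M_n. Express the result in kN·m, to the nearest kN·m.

M_n ≈ 927 kN·m

T = A_s f_y = 4230 × 420 = 1776600 N = 1776.6 kN.
From C = T: a = T/(0.85 f'_c b) = 1776600/(0.85 × 39.2 × 320) = 166.62 mm.
M_n = T(d − a/2) = 1776.6 kN × (605 − 83.31) mm = 926.83 kN·m.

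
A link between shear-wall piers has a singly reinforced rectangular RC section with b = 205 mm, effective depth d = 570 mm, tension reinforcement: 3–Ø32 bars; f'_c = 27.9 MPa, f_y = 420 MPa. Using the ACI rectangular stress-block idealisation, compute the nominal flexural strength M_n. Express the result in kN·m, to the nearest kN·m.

M_n ≈ 472 kN·m

A_s = 3 × 804 = 2412 mm².
T = A_s f_y = 2412 × 420 = 1013040 N = 1013.04 kN.
From C = T: a = T/(0.85 f'_c b) = 1013040/(0.85 × 27.9 × 205) = 208.38 mm.
M_n = T(d − a/2) = 1013.04 kN × (570 − 104.19) mm = 471.88 kN·m.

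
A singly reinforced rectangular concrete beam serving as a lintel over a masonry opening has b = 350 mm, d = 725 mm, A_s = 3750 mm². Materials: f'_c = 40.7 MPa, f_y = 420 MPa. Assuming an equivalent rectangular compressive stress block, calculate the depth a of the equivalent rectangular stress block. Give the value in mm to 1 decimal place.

a ≈ 130.1 mm

T = A_s f_y = 3750 × 420 = 1575000 N = 1575 kN.
Setting C = 0.85 f'_c a b equal to T: a = 1575000/(0.85 × 40.7 × 350) = 130.1 mm.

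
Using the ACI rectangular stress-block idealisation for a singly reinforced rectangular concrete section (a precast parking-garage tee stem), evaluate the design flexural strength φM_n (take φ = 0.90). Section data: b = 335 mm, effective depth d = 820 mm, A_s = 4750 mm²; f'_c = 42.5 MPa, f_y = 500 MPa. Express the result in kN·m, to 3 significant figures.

T = A_s f_y = 4750 × 500 = 2375000 N = 2375 kN.
From C = T: a = T/(0.85 f'_c b) = 2375000/(0.85 × 42.5 × 335) = 196.25 mm.
M_n = T(d − a/2) = 2375 kN × (820 − 98.125) mm = 1714.45 kN·m.
φM_n = 0.90 × 1714.45 = 1543.01 kN·m.

φM_n ≈ 1540 kN·m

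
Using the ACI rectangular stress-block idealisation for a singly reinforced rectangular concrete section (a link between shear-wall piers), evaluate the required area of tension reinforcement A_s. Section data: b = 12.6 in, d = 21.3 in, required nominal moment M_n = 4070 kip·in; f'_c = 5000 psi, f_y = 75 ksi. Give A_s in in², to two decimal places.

A_s ≈ 2.81 in²

From M_n = 0.85 f'_c a b (d − a/2):
a = d − √(d² − 2M_n/(0.85 f'_c b)) = 21.3 − √(21.3² − 2 × 4070/(0.85 × 5 × 12.6)) = 3.931 in.
A_s = 0.85 f'_c a b / f_y = 0.85 × 5 × 3.931 × 12.6 / 75 = 2.807 in².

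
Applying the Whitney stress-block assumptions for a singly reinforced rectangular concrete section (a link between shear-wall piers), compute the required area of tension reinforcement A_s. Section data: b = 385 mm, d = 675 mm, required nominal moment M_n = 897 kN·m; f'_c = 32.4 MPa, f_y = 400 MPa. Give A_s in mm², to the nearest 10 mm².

A_s ≈ 3710 mm²

With M_n = 0.85 f'_c a b (d − a/2), solve the quadratic for a:
a = d − √(d² − 2M_n/(0.85 f'_c b)) = 675 − √(675² − 2 × 897×10⁶/(0.85 × 32.4 × 385)) = 139.81 mm.
A_s = 0.85 f'_c a b / f_y = 0.85 × 32.4 × 139.81 × 385 / 400 = 3706.0 mm².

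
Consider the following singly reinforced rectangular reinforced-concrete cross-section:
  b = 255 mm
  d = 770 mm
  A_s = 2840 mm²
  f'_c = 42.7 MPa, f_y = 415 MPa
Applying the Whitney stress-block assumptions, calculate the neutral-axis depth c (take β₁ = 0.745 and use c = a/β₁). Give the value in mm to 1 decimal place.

c ≈ 170.9 mm

T = A_s f_y = 2840 × 415 = 1178600 N = 1178.6 kN.
Setting C = 0.85 f'_c a b equal to T: a = 1178600/(0.85 × 42.7 × 255) = 127.344 mm.
With β₁ = 0.745, c = a/β₁ = 127.344/0.745 = 170.9 mm.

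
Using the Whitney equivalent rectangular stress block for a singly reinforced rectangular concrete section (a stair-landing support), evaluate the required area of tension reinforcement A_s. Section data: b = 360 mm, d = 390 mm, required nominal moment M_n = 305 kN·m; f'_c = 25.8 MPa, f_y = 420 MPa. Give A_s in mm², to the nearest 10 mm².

With M_n = 0.85 f'_c a b (d − a/2), solve the quadratic for a:
a = d − √(d² − 2M_n/(0.85 f'_c b)) = 390 − √(390² − 2 × 305×10⁶/(0.85 × 25.8 × 360)) = 116.44 mm.
A_s = 0.85 f'_c a b / f_y = 0.85 × 25.8 × 116.44 × 360 / 420 = 2188.7 mm².

A_s ≈ 2190 mm²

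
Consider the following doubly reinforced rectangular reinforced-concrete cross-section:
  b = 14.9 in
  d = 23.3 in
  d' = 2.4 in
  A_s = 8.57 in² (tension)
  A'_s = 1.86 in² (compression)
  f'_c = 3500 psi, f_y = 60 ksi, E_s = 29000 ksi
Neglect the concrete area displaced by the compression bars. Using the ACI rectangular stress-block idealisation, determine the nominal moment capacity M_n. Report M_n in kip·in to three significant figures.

M_n ≈ 9880 kip·in

Assume both steels yield.
a = (A_s − A'_s) f_y/(0.85 f'_c b) = (8.57 − 1.86) × 60/(0.85 × 3.5 × 14.9) = 9.082 in.
c = a/β₁ = 9.082/0.85 = 10.685 in; ε'_s = 0.003(c − d')/c = 0.0023 ≥ ε_y = 0.0021, so the compression steel yields.
M_n = (A_s − A'_s) f_y (d − a/2) + A'_s f_y (d − d') = 402.6 × (23.3 − 4.541) + 111.6 × (23.3 − 2.4) = 7552.4 + 2332.4 = 9884.8 kip·in.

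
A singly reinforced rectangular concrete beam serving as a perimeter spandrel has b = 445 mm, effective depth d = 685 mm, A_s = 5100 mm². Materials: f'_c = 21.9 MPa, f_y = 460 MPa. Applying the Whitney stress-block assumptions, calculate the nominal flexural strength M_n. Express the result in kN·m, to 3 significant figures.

T = A_s f_y = 5100 × 460 = 2346000 N = 2346 kN.
From C = T: a = T/(0.85 f'_c b) = 2346000/(0.85 × 21.9 × 445) = 283.21 mm.
M_n = T(d − a/2) = 2346 kN × (685 − 141.605) mm = 1274.80 kN·m.

M_n ≈ 1270 kN·m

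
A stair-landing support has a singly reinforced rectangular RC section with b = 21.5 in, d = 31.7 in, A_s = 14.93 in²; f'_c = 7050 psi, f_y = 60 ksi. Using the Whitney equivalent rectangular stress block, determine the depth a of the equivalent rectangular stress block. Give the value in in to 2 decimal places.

T = A_s f_y = 14.93 × 60 = 895.8 kips.
a = T/(0.85 f'_c b) = 895.8/(0.85 × 7.05 × 21.5) = 6.95 in.

a ≈ 6.95 in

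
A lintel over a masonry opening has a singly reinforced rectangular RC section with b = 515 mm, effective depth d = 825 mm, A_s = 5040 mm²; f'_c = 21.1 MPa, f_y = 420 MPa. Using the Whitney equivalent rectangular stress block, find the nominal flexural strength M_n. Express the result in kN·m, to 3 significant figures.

T = A_s f_y = 5040 × 420 = 2116800 N = 2116.8 kN.
From C = T: a = T/(0.85 f'_c b) = 2116800/(0.85 × 21.1 × 515) = 229.18 mm.
M_n = T(d − a/2) = 2116.8 kN × (825 − 114.59) mm = 1503.80 kN·m.

M_n ≈ 1500 kN·m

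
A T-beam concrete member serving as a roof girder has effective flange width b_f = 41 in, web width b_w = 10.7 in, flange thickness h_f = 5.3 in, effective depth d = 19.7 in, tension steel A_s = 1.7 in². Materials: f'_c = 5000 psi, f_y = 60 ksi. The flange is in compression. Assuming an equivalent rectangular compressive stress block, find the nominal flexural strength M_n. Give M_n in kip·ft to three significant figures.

Tension: T = A_s f_y = 1.7 × 60 = 102 kips.
Try a within the flange: a = T/(0.85 f'_c b_f) = 102/(0.85 × 5 × 41) = 0.585 in.
Since a = 0.585 ≤ h_f = 5.3 in, the stress block lies entirely in the flange; analyse as a rectangular beam of width b_f.
M_n = T(d − a/2) = 102 × (19.7 − 0.2925) = 1979.6 kip·in.
M_n = 1979.6/12 = 164.97 kip·ft.

M_n ≈ 165 kip·ft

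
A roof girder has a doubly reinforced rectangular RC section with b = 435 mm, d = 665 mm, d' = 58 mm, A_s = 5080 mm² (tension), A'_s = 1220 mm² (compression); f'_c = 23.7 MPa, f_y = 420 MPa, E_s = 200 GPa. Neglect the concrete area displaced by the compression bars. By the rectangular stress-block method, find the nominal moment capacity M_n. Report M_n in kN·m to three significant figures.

Assume both tension and compression steel yield.
Net tension couple steel: A_s − A'_s = 3860 mm².
a = (A_s − A'_s) f_y / (0.85 f'_c b) = 1621200/(0.85 × 23.7 × 435) = 185.00 mm.
c = a/β₁ = 185.00/0.85 = 217.65 mm; ε'_s = 0.003(c − d')/c = 0.0022 ≥ f_y/E_s = 0.0021, so compression steel does yield.
M_n = (A_s − A'_s) f_y (d − a/2) + A'_s f_y (d − d') = [1621200 × (665 − 92.5) + 512400 × (665 − 58)] × 10⁻⁶ = 928.14 + 311.03 = 1239.17 kN·m.

M_n ≈ 1240 kN·m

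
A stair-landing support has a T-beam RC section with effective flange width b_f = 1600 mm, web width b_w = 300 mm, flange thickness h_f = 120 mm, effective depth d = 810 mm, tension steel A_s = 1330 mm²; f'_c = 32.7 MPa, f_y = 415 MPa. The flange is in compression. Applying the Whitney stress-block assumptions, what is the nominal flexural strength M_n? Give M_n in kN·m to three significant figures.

Tension: T = A_s f_y = 1330 × 415 = 551950 N.
Try a within the flange: a = T/(0.85 f'_c b_f) = 551950/(0.85 × 32.7 × 1600) = 12.41 mm.
Since a = 12.41 ≤ h_f = 120 mm, the stress block lies entirely in the flange; analyse as a rectangular beam of width b_f.
M_n = T(d − a/2) = 551950 × (810 − 6.205) = 443.65 × 10⁶ N·mm.
M_n = 443.65 kN·m.

M_n ≈ 444 kN·m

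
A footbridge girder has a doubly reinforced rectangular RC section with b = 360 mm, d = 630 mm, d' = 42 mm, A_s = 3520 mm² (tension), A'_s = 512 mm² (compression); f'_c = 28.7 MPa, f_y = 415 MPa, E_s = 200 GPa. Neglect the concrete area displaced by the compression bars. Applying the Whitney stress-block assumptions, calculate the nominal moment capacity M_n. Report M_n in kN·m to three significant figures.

M_n ≈ 823 kN·m

Assume both tension and compression steel yield.
Net tension couple steel: A_s − A'_s = 3008 mm².
a = (A_s − A'_s) f_y / (0.85 f'_c b) = 1248320/(0.85 × 28.7 × 360) = 142.14 mm.
c = a/β₁ = 142.14/0.845 = 168.21 mm; ε'_s = 0.003(c − d')/c = 0.0023 ≥ f_y/E_s = 0.0021, so compression steel does yield.
M_n = (A_s − A'_s) f_y (d − a/2) + A'_s f_y (d − d') = [1248320 × (630 − 71.07) + 212480 × (630 − 42)] × 10⁻⁶ = 697.72 + 124.94 = 822.66 kN·m.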